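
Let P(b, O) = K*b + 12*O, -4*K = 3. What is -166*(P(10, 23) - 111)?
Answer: -26145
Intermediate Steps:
K = -¾ (K = -¼*3 = -¾ ≈ -0.75000)
P(b, O) = 12*O - 3*b/4 (P(b, O) = -3*b/4 + 12*O = 12*O - 3*b/4)
-166*(P(10, 23) - 111) = -166*((12*23 - ¾*10) - 111) = -166*((276 - 15/2) - 111) = -166*(537/2 - 111) = -166*315/2 = -26145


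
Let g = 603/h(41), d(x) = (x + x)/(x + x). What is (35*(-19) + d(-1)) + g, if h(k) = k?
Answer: -26621/41 ≈ -649.29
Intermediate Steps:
d(x) = 1 (d(x) = (2*x)/((2*x)) = (2*x)*(1/(2*x)) = 1)
g = 603/41 ≈ 14.707
(35*(-19) + d(-1)) + g = (35*(-19) + 1) + 603/41 = (-665 + 1) + 603/41 = -664 + 603/41 = -26621/41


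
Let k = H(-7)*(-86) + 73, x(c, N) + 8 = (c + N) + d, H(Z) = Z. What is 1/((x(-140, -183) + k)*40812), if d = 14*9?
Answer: 1/19181640 ≈ 5.2133e-8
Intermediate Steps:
d = 126
x(c, N) = 118 + N + c (x(c, N) = -8 + ((c + N) + 126) = -8 + ((N + c) + 126) = -8 + (126 + N + c) = 118 + N + c)
k = 675 (k = -7*(-86) + 73 = 602 + 73 = 675)
1/((x(-140, -183) + k)*40812) = 1/(((118 - 183 - 140) + 675)*40812) = (1/40812)/(-205 + 675) = (1/40812)/470 = (1/470)*(1/40812) = 1/19181640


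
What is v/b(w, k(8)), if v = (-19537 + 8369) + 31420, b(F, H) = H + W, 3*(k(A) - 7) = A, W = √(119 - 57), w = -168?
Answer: 1761924/283 - 182268*√62/283 ≈ 1154.6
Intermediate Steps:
W = √62 ≈ 7.8740
k(A) = 7 + A/3
b(F, H) = H + √62
v = 20252 (v = -11168 + 31420 = 20252)
v/b(w, k(8)) = 20252/((7 + (⅓)*8) + √62) = 20252/((7 + 8/3) + √62) = 20252/(29/3 + √62)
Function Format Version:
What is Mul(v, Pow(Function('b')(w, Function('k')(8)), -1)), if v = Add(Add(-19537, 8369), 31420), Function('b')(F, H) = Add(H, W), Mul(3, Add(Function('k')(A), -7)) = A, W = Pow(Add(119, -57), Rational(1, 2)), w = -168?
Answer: Add(Rational(1761924, 283), Mul(Rational(-182268, 283), Pow(62, Rational(1, 2)))) ≈ 1154.6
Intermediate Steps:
W = Pow(62, Rational(1, 2)) ≈ 7.8740
Function('k')(A) = Add(7, Mul(Rational(1, 3), A))
Function('b')(F, H) = Add(H, Pow(62, Rational(1, 2)))
v = 20252 (v = Add(-11168, 31420) = 20252)
Mul(v, Pow(Function('b')(w, Function('k')(8)), -1)) = Mul(20252, Pow(Add(Add(7, Mul(Rational(1, 3), 8)), Pow(62, Rational(1, 2))), -1)) = Mul(20252, Pow(Add(Add(7, Rational(8, 3)), Pow(62, Rational(1, 2))), -1)) = Mul(20252, Pow(Add(Rational(29, 3), Pow(62, Rational(1, 2))), -1))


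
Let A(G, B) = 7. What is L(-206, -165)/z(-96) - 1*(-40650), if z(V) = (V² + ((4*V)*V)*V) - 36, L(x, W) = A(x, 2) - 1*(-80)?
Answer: 1649251799/40572 ≈ 40650.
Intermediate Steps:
L(x, W) = 87 (L(x, W) = 7 - 1*(-80) = 7 + 80 = 87)
z(V) = -36 + V² + 4*V³ (z(V) = (V² + (4*V²)*V) - 36 = (V² + 4*V³) - 36 = -36 + V² + 4*V³)
L(-206, -165)/z(-96) - 1*(-40650) = 87/(-36 + (-96)² + 4*(-96)³) - 1*(-40650) = 87/(-36 + 9216 + 4*(-884736)) + 40650 = 87/(-36 + 9216 - 3538944) + 40650 = 87/(-3529764) + 40650 = 87*(-1/3529764) + 40650 = -1/40572 + 40650 = 1649251799/40572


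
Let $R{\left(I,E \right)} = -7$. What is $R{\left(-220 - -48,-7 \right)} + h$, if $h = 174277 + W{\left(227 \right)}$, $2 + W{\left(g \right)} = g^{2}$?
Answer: $225797$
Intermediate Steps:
$W{\left(g \right)} = -2 + g^{2}$
$h = 225804$ ($h = 174277 - \left(2 - 227^{2}\right) = 174277 + \left(-2 + 51529\right) = 174277 + 51527 = 225804$)
$R{\left(-220 - -48,-7 \right)} + h = -7 + 225804 = 225797$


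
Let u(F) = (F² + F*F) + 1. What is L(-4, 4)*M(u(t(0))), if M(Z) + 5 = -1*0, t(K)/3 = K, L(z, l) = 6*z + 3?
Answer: 105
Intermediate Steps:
L(z, l) = 3 + 6*z
t(K) = 3*K
u(F) = 1 + 2*F² (u(F) = (F² + F²) + 1 = 2*F² + 1 = 1 + 2*F²)
M(Z) = -5 (M(Z) = -5 - 1*0 = -5 + 0 = -5)
L(-4, 4)*M(u(t(0))) = (3 + 6*(-4))*(-5) = (3 - 24)*(-5) = -21*(-5) = 105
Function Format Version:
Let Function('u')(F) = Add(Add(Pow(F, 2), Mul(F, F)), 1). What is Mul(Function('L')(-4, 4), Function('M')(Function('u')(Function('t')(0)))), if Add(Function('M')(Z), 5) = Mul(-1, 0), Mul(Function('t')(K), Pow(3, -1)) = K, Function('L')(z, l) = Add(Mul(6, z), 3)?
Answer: 105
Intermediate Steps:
Function('L')(z, l) = Add(3, Mul(6, z))
Function('t')(K) = Mul(3, K)
Function('u')(F) = Add(1, Mul(2, Pow(F, 2))) (Function('u')(F) = Add(Add(Pow(F, 2), Pow(F, 2)), 1) = Add(Mul(2, Pow(F, 2)), 1) = Add(1, Mul(2, Pow(F, 2))))
Function('M')(Z) = -5 (Function('M')(Z) = Add(-5, Mul(-1, 0)) = Add(-5, 0) = -5)
Mul(Function('L')(-4, 4), Function('M')(Function('u')(Function('t')(0)))) = Mul(Add(3, Mul(6, -4)), -5) = Mul(Add(3, -24), -5) = Mul(-21, -5) = 105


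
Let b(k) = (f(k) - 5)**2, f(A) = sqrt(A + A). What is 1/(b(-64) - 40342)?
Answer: I/(5*(-8089*I + 16*sqrt(2))) ≈ -2.4725e-5 + 6.9163e-8*I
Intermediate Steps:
f(A) = sqrt(2)*sqrt(A) (f(A) = sqrt(2*A) = sqrt(2)*sqrt(A))
b(k) = (-5 + sqrt(2)*sqrt(k))**2 (b(k) = (sqrt(2)*sqrt(k) - 5)**2 = (-5 + sqrt(2)*sqrt(k))**2)
1/(b(-64) - 40342) = 1/((-5 + sqrt(2)*sqrt(-64))**2 - 40342) = 1/((-5 + sqrt(2)*(8*I))**2 - 40342) = 1/((-5 + 8*I*sqrt(2))**2 - 40342) = 1/(-40342 + (-5 + 8*I*sqrt(2))**2)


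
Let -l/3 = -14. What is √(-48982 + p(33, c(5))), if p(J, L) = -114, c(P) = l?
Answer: 38*I*√34 ≈ 221.58*I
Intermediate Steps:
l = 42 (l = -3*(-14) = 42)
c(P) = 42
√(-48982 + p(33, c(5))) = √(-48982 - 114) = √(-49096) = 38*I*√34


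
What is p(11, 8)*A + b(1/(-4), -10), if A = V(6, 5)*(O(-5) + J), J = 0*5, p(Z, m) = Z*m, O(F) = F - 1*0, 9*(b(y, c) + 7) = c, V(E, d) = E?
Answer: -23833/9 ≈ -2648.1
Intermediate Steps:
b(y, c) = -7 + c/9
O(F) = F (O(F) = F + 0 = F)
J = 0
A = -30 (A = 6*(-5 + 0) = 6*(-5) = -30)
p(11, 8)*A + b(1/(-4), -10) = (11*8)*(-30) + (-7 + (1/9)*(-10)) = 88*(-30) + (-7 - 10/9) = -2640 - 73/9 = -23833/9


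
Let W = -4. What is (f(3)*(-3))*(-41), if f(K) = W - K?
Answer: -861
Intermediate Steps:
f(K) = -4 - K
(f(3)*(-3))*(-41) = ((-4 - 1*3)*(-3))*(-41) = ((-4 - 3)*(-3))*(-41) = -7*(-3)*(-41) = 21*(-41) = -861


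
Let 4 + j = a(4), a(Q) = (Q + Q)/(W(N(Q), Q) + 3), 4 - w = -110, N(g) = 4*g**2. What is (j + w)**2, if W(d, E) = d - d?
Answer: 114244/9 ≈ 12694.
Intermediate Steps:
w = 114 (w = 4 - 1*(-110) = 4 + 110 = 114)
W(d, E) = 0
a(Q) = 2*Q/3 (a(Q) = (Q + Q)/(0 + 3) = (2*Q)/3 = (2*Q)*(1/3) = 2*Q/3)
j = -4/3 (j = -4 + (2/3)*4 = -4 + 8/3 = -4/3 ≈ -1.3333)
(j + w)**2 = (-4/3 + 114)**2 = (338/3)**2 = 114244/9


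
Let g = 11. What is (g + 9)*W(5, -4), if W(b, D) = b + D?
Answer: 20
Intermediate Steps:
W(b, D) = D + b
(g + 9)*W(5, -4) = (11 + 9)*(-4 + 5) = 20*1 = 20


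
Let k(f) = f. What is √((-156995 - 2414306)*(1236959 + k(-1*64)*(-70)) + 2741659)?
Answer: 4*I*√199506912530 ≈ 1.7866e+6*I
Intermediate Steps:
√((-156995 - 2414306)*(1236959 + k(-1*64)*(-70)) + 2741659) = √((-156995 - 2414306)*(1236959 - 1*64*(-70)) + 2741659) = √(-2571301*(1236959 - 64*(-70)) + 2741659) = √(-2571301*(1236959 + 4480) + 2741659) = √(-2571301*1241439 + 2741659) = √(-3192113342139 + 2741659) = √(-3192110600480) = 4*I*√199506912530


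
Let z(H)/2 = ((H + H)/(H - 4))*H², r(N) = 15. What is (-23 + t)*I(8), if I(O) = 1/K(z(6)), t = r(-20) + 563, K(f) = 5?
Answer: 111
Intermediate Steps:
z(H) = 4*H³/(-4 + H) (z(H) = 2*(((H + H)/(H - 4))*H²) = 2*(((2*H)/(-4 + H))*H²) = 2*((2*H/(-4 + H))*H²) = 2*(2*H³/(-4 + H)) = 4*H³/(-4 + H))
t = 578 (t = 15 + 563 = 578)
I(O) = ⅕ (I(O) = 1/5 = ⅕)
(-23 + t)*I(8) = (-23 + 578)*(⅕) = 555*(⅕) = 111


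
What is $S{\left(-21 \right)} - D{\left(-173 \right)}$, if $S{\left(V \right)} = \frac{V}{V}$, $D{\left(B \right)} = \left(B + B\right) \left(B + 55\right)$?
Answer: $-40827$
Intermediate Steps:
$D{\left(B \right)} = 2 B \left(55 + B\right)$
$S{\left(V \right)} = 1$
$S{\left(-21 \right)} - D{\left(-173 \right)} = 1 - 2 \left(-173\right) \left(55 - 173\right) = 1 - 2 \left(-173\right) \left(-118\right) = 1 - 40828 = -40827$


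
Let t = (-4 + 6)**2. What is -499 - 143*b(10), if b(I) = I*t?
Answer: -6219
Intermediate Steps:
t = 4 (t = 2**2 = 4)
b(I) = 4*I (b(I) = I*4 = 4*I)
-499 - 143*b(10) = -499 - 572*10 = -499 - 143*40 = -499 - 5720 = -6219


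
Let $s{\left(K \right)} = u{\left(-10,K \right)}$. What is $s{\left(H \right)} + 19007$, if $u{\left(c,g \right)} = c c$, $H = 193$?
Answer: $19107$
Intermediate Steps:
$u{\left(c,g \right)} = c^{2}$
$s{\left(K \right)} = 100$ ($s{\left(K \right)} = \left(-10\right)^{2} = 100$)
$s{\left(H \right)} + 19007 = 100 + 19007 = 19107$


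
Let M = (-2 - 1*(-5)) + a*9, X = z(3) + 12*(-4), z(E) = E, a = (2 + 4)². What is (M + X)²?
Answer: 79524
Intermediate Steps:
a = 36 (a = 6² = 36)
X = -45 (X = 3 + 12*(-4) = 3 - 48 = -45)
M = 327 (M = (-2 - 1*(-5)) + 36*9 = (-2 + 5) + 324 = 3 + 324 = 327)
(M + X)² = (327 - 45)² = 282² = 79524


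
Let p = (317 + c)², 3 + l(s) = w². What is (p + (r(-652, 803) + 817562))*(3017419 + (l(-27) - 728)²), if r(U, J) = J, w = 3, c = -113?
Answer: 3043217344643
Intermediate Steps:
l(s) = 6 (l(s) = -3 + 3² = -3 + 9 = 6)
p = 41616 (p = (317 - 113)² = 204² = 41616)
(p + (r(-652, 803) + 817562))*(3017419 + (l(-27) - 728)²) = (41616 + (803 + 817562))*(3017419 + (6 - 728)²) = (41616 + 818365)*(3017419 + (-722)²) = 859981*(3017419 + 521284) = 859981*3538703 = 3043217344643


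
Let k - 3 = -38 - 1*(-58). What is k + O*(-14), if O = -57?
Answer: 821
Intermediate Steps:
k = 23 (k = 3 + (-38 - 1*(-58)) = 3 + (-38 + 58) = 3 + 20 = 23)
k + O*(-14) = 23 - 57*(-14) = 23 + 798 = 821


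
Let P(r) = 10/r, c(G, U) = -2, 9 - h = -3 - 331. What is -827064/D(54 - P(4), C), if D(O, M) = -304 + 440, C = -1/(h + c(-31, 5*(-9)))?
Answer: -103383/17 ≈ -6081.4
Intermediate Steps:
h = 343 (h = 9 - (-3 - 331) = 9 - 1*(-334) = 9 + 334 = 343)
C = -1/341 (C = -1/(343 - 2) = -1/341 ≈ -0.0029326)
D(O, M) = 136
-827064/D(54 - P(4), C) = -827064/136 = -827064*1/136 = -103383/17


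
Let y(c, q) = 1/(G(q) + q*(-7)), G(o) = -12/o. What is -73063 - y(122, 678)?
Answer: -39183686787/536300 ≈ -73063.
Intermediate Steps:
y(c, q) = 1/(-12/q - 7*q) (y(c, q) = 1/(-12/q + q*(-7)) = 1/(-12/q - 7*q))
-73063 - y(122, 678) = -73063 - (-1)*678/(12 + 7*678²) = -73063 - (-1)*678/(12 + 7*459684) = -73063 - (-1)*678/(12 + 3217788) = -73063 - (-1)*678/3217800 = -73063 - 1*(-113/536300) = -73063 + 113/536300 = -39183686787/536300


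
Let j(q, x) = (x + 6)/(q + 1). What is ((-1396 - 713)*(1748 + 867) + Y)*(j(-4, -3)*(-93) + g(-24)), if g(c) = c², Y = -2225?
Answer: -3691046940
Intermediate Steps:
j(q, x) = (6 + x)/(1 + q)
((-1396 - 713)*(1748 + 867) + Y)*(j(-4, -3)*(-93) + g(-24)) = ((-1396 - 713)*(1748 + 867) - 2225)*(((6 - 3)/(1 - 4))*(-93) + (-24)²) = (-2109*2615 - 2225)*((3/(-3))*(-93) + 576) = (-5515035 - 2225)*(-⅓*3*(-93) + 576) = -5517260*(-1*(-93) + 576) = -5517260*(93 + 576) = -5517260*669 = -3691046940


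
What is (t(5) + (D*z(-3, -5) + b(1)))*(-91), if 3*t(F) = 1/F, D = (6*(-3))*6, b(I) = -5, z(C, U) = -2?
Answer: -288106/15 ≈ -19207.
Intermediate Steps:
D = -108 (D = -18*6 = -108)
t(F) = 1/(3*F)
(t(5) + (D*z(-3, -5) + b(1)))*(-91) = ((⅓)/5 + (-108*(-2) - 5))*(-91) = ((⅓)*(⅕) + (216 - 5))*(-91) = (1/15 + 211)*(-91) = (3166/15)*(-91) = -288106/15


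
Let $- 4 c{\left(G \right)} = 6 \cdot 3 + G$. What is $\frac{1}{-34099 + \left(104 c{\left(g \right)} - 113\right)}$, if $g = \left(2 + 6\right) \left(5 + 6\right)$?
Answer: $- \frac{1}{36968} \approx -2.705 \cdot 10^{-5}$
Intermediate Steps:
$g = 88$ ($g = 8 \cdot 11 = 88$)
$c{\left(G \right)} = - \frac{9}{2} - \frac{G}{4}$ ($c{\left(G \right)} = - \frac{6 \cdot 3 + G}{4} = - \frac{18 + G}{4} = - \frac{9}{2} - \frac{G}{4}$)
$\frac{1}{-34099 + \left(104 c{\left(g \right)} - 113\right)} = \frac{1}{-34099 + \left(104 \left(- \frac{9}{2} - 22\right) - 113\right)} = \frac{1}{-34099 + \left(104 \left(- \frac{53}{2}\right) - 113\right)} = \frac{1}{-34099 - 2869} = \frac{1}{-36968} = - \frac{1}{36968}$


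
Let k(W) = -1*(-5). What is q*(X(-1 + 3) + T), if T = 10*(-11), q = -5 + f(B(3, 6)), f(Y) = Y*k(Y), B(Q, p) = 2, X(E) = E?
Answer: -540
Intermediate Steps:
k(W) = 5
f(Y) = 5*Y (f(Y) = Y*5 = 5*Y)
q = 5 (q = -5 + 5*2 = -5 + 10 = 5)
T = -110
q*(X(-1 + 3) + T) = 5*((-1 + 3) - 110) = 5*(2 - 110) = 5*(-108) = -540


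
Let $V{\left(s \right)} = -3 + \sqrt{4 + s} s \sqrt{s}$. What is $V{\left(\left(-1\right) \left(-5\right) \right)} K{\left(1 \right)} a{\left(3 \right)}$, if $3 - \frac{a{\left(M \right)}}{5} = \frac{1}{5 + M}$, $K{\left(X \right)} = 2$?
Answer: $- \frac{345}{4} + \frac{1725 \sqrt{5}}{4} \approx 878.05$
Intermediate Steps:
$a{\left(M \right)} = 15 - \frac{5}{5 + M}$
$V{\left(s \right)} = -3 + s^{\frac{3}{2}} \sqrt{4 + s}$ ($V{\left(s \right)} = -3 + \sqrt{4 + s} s^{\frac{3}{2}} = -3 + s^{\frac{3}{2}} \sqrt{4 + s}$)
$V{\left(\left(-1\right) \left(-5\right) \right)} K{\left(1 \right)} a{\left(3 \right)} = \left(-3 + \left(\left(-1\right) \left(-5\right)\right)^{\frac{3}{2}} \sqrt{4 - -5}\right) 2 \frac{5 \left(14 + 3 \cdot 3\right)}{5 + 3} = \left(-3 + 5^{\frac{3}{2}} \sqrt{4 + 5}\right) 2 \frac{5 \left(14 + 9\right)}{8} = \left(-3 + 5 \sqrt{5} \sqrt{9}\right) 2 \cdot 5 \cdot \frac{1}{8} \cdot 23 = \left(-3 + 5 \sqrt{5} \cdot 3\right) 2 \cdot \frac{115}{8} = \left(-3 + 15 \sqrt{5}\right) 2 \cdot \frac{115}{8} = \left(-6 + 30 \sqrt{5}\right) \frac{115}{8} = - \frac{345}{4} + \frac{1725 \sqrt{5}}{4}$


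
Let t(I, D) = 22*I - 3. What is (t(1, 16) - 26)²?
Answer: 49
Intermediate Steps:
t(I, D) = -3 + 22*I
(t(1, 16) - 26)² = ((-3 + 22*1) - 26)² = ((-3 + 22) - 26)² = (19 - 26)² = (-7)² = 49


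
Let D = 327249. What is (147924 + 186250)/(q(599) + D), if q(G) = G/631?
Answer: 105431897/103247359 ≈ 1.0212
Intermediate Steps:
q(G) = G/631 (q(G) = G*(1/631) = G/631)
(147924 + 186250)/(q(599) + D) = (147924 + 186250)/((1/631)*599 + 327249) = 334174/(599/631 + 327249) = 334174/(206494718/631) = 334174*(631/206494718) = 105431897/103247359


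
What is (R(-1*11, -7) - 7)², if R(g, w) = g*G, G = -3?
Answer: 676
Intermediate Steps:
R(g, w) = -3*g (R(g, w) = g*(-3) = -3*g)
(R(-1*11, -7) - 7)² = (-(-3)*11 - 7)² = (-3*(-11) - 7)² = (33 - 7)² = 26² = 676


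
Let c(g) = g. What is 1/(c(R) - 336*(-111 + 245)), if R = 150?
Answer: -1/44874 ≈ -2.2285e-5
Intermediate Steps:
1/(c(R) - 336*(-111 + 245)) = 1/(150 - 336*(-111 + 245)) = 1/(150 - 336*134) = 1/(150 - 45024) = 1/(-44874) = -1/44874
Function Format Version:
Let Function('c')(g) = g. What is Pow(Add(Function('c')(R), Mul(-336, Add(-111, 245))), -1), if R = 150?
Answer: Rational(-1, 44874) ≈ -2.2285e-5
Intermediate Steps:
Pow(Add(Function('c')(R), Mul(-336, Add(-111, 245))), -1) = Pow(Add(150, Mul(-336, Add(-111, 245))), -1) = Pow(Add(150, Mul(-336, 134)), -1) = Pow(Add(150, -45024), -1) = Pow(-44874, -1) = Rational(-1, 44874)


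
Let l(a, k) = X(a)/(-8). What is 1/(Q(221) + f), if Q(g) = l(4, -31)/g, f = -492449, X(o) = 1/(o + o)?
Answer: -14144/6965198657 ≈ -2.0307e-6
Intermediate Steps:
X(o) = 1/(2*o)
l(a, k) = -1/(16*a) (l(a, k) = (1/(2*a))/(-8) = (1/(2*a))*(-1/8) = -1/(16*a))
Q(g) = -1/(64*g) (Q(g) = (-1/16/4)/g = (-1/16*1/4)/g = -1/(64*g))
1/(Q(221) + f) = 1/(-1/64/221 - 492449) = 1/(-1/64*1/221 - 492449) = 1/(-1/14144 - 492449) = 1/(-6965198657/14144) = -14144/6965198657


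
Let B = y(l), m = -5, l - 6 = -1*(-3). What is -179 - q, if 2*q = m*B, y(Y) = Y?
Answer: -313/2 ≈ -156.50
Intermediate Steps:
l = 9 (l = 6 - 1*(-3) = 6 + 3 = 9)
B = 9
q = -45/2 (q = (-5*9)/2 = (½)*(-45) = -45/2 ≈ -22.500)
-179 - q = -179 - 1*(-45/2) = -179 + 45/2 = -313/2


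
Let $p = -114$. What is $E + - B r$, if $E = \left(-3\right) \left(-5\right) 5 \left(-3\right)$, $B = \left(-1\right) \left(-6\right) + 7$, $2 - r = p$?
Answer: $-1733$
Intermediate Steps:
$r = 116$ ($r = 2 - -114 = 2 + 114 = 116$)
$B = 13$ ($B = 6 + 7 = 13$)
$E = -225$ ($E = 15 \left(-15\right) = -225$)
$E + - B r = -225 + \left(-1\right) 13 \cdot 116 = -225 - 1508 = -1733$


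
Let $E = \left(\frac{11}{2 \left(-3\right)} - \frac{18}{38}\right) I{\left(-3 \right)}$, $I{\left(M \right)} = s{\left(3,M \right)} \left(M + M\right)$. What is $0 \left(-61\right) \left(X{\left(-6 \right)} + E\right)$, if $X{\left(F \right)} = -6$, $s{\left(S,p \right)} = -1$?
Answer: $0$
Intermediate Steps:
$I{\left(M \right)} = - 2 M$ ($I{\left(M \right)} = - (M + M) = - 2 M$)
$E = - \frac{263}{19}$ ($E = \left(\frac{11}{2 \left(-3\right)} - \frac{18}{38}\right) \left(\left(-2\right) \left(-3\right)\right) = \left(\frac{11}{-6} - \frac{9}{19}\right) 6 = \left(11 \left(- \frac{1}{6}\right) - \frac{9}{19}\right) 6 = \left(- \frac{11}{6} - \frac{9}{19}\right) 6 = \left(- \frac{263}{114}\right) 6 = - \frac{263}{19} \approx -13.842$)
$0 \left(-61\right) \left(X{\left(-6 \right)} + E\right) = 0 \left(-61\right) \left(-6 - \frac{263}{19}\right) = 0 \left(- \frac{377}{19}\right) = 0$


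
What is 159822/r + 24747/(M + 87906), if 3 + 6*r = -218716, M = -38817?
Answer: -13886791285/3578898997 ≈ -3.8802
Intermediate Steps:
r = -218719/6 (r = -½ + (⅙)*(-218716) = -½ - 109358/3 = -218719/6 ≈ -36453.)
159822/r + 24747/(M + 87906) = 159822/(-218719/6) + 24747/(-38817 + 87906) = 159822*(-6/218719) + 24747/49089 = -958932/218719 + 24747*(1/49089) = -958932/218719 + 8249/16363 = -13886791285/3578898997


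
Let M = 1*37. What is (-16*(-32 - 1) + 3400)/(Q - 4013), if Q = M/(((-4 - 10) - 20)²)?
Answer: -4540768/4638991 ≈ -0.97883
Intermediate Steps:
M = 37
Q = 37/1156 (Q = 37/(((-4 - 10) - 20)²) = 37/((-14 - 20)²) = 37/((-34)²) = 37/1156 ≈ 0.032007)
(-16*(-32 - 1) + 3400)/(Q - 4013) = (-16*(-32 - 1) + 3400)/(37/1156 - 4013) = (-16*(-33) + 3400)/(-4638991/1156) = (528 + 3400)*(-1156/4638991) = 3928*(-1156/4638991) = -4540768/4638991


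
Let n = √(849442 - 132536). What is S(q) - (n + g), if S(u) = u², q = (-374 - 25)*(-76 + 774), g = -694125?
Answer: 77564058129 - 31*√746 ≈ 7.7564e+10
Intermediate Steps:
n = 31*√746 (n = √716906 = 31*√746 ≈ 846.70)
q = -278502 (q = -399*698 = -278502)
S(q) - (n + g) = (-278502)² - (31*√746 - 694125) = 77563364004 - (-694125 + 31*√746) = 77563364004 + (694125 - 31*√746) = 77564058129 - 31*√746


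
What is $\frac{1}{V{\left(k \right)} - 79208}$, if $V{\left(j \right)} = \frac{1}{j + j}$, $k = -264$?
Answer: $- \frac{528}{41821825} \approx -1.2625 \cdot 10^{-5}$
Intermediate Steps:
$V{\left(j \right)} = \frac{1}{2 j}$
$\frac{1}{V{\left(k \right)} - 79208} = \frac{1}{\frac{1}{2 \left(-264\right)} - 79208} = \frac{1}{\frac{1}{2} \left(- \frac{1}{264}\right) - 79208} = \frac{1}{- \frac{1}{528} - 79208} = \frac{1}{- \frac{41821825}{528}} = - \frac{528}{41821825}$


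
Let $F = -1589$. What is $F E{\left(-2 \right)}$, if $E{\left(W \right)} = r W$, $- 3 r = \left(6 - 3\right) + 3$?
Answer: $-6356$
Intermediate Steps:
$r = -2$ ($r = - \frac{\left(6 - 3\right) + 3}{3} = - \frac{3 + 3}{3} = \left(- \frac{1}{3}\right) 6 = -2$)
$E{\left(W \right)} = - 2 W$
$F E{\left(-2 \right)} = - 1589 \left(\left(-2\right) \left(-2\right)\right) = \left(-1589\right) 4 = -6356$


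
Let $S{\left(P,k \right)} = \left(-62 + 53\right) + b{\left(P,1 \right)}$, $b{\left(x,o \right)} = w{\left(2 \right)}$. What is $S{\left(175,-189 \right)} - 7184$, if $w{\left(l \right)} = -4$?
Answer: $-7197$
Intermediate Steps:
$b{\left(x,o \right)} = -4$
$S{\left(P,k \right)} = -13$ ($S{\left(P,k \right)} = \left(-62 + 53\right) - 4 = -9 - 4 = -13$)
$S{\left(175,-189 \right)} - 7184 = -13 - 7184 = -7197$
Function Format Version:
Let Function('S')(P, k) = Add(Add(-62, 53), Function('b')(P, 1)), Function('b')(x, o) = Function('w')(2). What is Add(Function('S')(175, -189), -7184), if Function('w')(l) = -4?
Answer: -7197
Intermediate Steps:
Function('b')(x, o) = -4
Function('S')(P, k) = -13 (Function('S')(P, k) = Add(Add(-62, 53), -4) = Add(-9, -4) = -13)
Add(Function('S')(175, -189), -7184) = Add(-13, -7184) = -7197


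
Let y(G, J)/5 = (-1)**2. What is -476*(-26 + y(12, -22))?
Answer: 9996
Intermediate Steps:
y(G, J) = 5 (y(G, J) = 5*(-1)**2 = 5*1 = 5)
-476*(-26 + y(12, -22)) = -476*(-26 + 5) = -476*(-21) = 9996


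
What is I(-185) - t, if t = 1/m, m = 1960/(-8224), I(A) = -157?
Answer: -37437/245 ≈ -152.80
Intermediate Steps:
m = -245/1028 (m = 1960*(-1/8224) = -245/1028 ≈ -0.23833)
t = -1028/245 (t = 1/(-245/1028) = -1028/245 ≈ -4.1959)
I(-185) - t = -157 - 1*(-1028/245) = -157 + 1028/245 = -37437/245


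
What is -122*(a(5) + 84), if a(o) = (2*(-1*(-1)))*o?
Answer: -11468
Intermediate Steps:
a(o) = 2*o (a(o) = (2*1)*o = 2*o)
-122*(a(5) + 84) = -122*(2*5 + 84) = -122*(10 + 84) = -122*94 = -11468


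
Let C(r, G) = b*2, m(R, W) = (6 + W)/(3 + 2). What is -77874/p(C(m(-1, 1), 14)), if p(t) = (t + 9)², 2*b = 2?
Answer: -77874/121 ≈ -643.59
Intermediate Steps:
m(R, W) = 6/5 + W/5 (m(R, W) = (6 + W)/5 = (6 + W)*(⅕) = 6/5 + W/5)
b = 1 (b = (½)*2 = 1)
C(r, G) = 2 (C(r, G) = 1*2 = 2)
p(t) = (9 + t)²
-77874/p(C(m(-1, 1), 14)) = -77874/(9 + 2)² = -77874/(11²) = -77874/121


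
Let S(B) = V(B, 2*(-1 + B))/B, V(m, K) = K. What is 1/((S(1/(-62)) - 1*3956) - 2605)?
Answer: -1/6435 ≈ -0.00015540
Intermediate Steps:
S(B) = (-2 + 2*B)/B (S(B) = (2*(-1 + B))/B = (-2 + 2*B)/B)
1/((S(1/(-62)) - 1*3956) - 2605) = 1/(((2 - 2/(1/(-62))) - 1*3956) - 2605) = 1/(((2 - 2/(-1/62)) - 3956) - 2605) = 1/(((2 - 2*(-62)) - 3956) - 2605) = 1/(((2 + 124) - 3956) - 2605) = 1/((126 - 3956) - 2605) = 1/(-3830 - 2605) = 1/(-6435) = -1/6435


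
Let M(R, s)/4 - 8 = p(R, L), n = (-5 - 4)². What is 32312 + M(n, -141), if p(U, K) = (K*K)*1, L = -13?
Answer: 33020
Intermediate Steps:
n = 81 (n = (-9)² = 81)
p(U, K) = K² (p(U, K) = K²*1 = K²)
M(R, s) = 708 (M(R, s) = 32 + 4*(-13)² = 32 + 4*169 = 32 + 676 = 708)
32312 + M(n, -141) = 32312 + 708 = 33020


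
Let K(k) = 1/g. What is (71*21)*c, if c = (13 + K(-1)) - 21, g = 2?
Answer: -22365/2 ≈ -11183.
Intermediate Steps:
K(k) = ½ (K(k) = 1/2 = ½)
c = -15/2 (c = (13 + ½) - 21 = 27/2 - 21 = -15/2 ≈ -7.5000)
(71*21)*c = (71*21)*(-15/2) = 1491*(-15/2) = -22365/2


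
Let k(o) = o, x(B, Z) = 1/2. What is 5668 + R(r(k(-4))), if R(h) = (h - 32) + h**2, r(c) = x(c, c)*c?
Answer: 5638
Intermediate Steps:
x(B, Z) = 1/2
r(c) = c/2
R(h) = -32 + h + h**2 (R(h) = (-32 + h) + h**2 = -32 + h + h**2)
5668 + R(r(k(-4))) = 5668 + (-32 + (1/2)*(-4) + ((1/2)*(-4))**2) = 5668 + (-32 - 2 + (-2)**2) = 5668 + (-32 - 2 + 4) = 5668 - 30 = 5638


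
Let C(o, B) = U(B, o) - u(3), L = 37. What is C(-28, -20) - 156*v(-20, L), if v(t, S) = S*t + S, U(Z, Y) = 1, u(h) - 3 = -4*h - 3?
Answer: 109681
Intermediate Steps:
u(h) = -4*h (u(h) = 3 + (-4*h - 3) = 3 + (-3 - 4*h) = -4*h)
v(t, S) = S + S*t
C(o, B) = 13 (C(o, B) = 1 - (-4)*3 = 1 - 1*(-12) = 1 + 12 = 13)
C(-28, -20) - 156*v(-20, L) = 13 - 5772*(1 - 20) = 13 - 5772*(-19) = 13 - 156*(-703) = 13 + 109668 = 109681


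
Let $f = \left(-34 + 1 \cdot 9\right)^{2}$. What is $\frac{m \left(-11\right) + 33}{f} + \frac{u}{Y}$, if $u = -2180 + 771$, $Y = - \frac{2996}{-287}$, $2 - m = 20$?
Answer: $- \frac{36006757}{267500} \approx -134.6$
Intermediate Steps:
$m = -18$ ($m = 2 - 20 = -18$)
$Y = \frac{428}{41}$ ($Y = \left(-2996\right) \left(- \frac{1}{287}\right) = \frac{428}{41} \approx 10.439$)
$u = -1409$
$f = 625$ ($f = \left(-34 + 9\right)^{2} = \left(-25\right)^{2} = 625$)
$\frac{m \left(-11\right) + 33}{f} + \frac{u}{Y} = \frac{\left(-18\right) \left(-11\right) + 33}{625} - \frac{1409}{\frac{428}{41}} = \left(198 + 33\right) \frac{1}{625} - \frac{57769}{428} = 231 \cdot \frac{1}{625} - \frac{57769}{428} = \frac{231}{625} - \frac{57769}{428} = - \frac{36006757}{267500}$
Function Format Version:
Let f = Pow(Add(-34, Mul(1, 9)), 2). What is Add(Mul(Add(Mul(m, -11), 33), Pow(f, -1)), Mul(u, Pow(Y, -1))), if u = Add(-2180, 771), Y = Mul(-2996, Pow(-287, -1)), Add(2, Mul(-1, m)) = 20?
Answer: Rational(-36006757, 267500) ≈ -134.60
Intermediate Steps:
m = -18 (m = Add(2, Mul(-1, 20)) = Add(2, -20) = -18)
Y = Rational(428, 41) (Y = Mul(-2996, Rational(-1, 287)) = Rational(428, 41) ≈ 10.439)
u = -1409
f = 625 (f = Pow(Add(-34, 9), 2) = Pow(-25, 2) = 625)
Add(Mul(Add(Mul(m, -11), 33), Pow(f, -1)), Mul(u, Pow(Y, -1))) = Add(Mul(Add(Mul(-18, -11), 33), Pow(625, -1)), Mul(-1409, Pow(Rational(428, 41), -1))) = Add(Mul(Add(198, 33), Rational(1, 625)), Mul(-1409, Rational(41, 428))) = Add(Mul(231, Rational(1, 625)), Rational(-57769, 428)) = Add(Rational(231, 625), Rational(-57769, 428)) = Rational(-36006757, 267500)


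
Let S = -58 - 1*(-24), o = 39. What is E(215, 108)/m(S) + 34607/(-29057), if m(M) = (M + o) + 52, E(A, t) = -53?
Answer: -3512620/1656249 ≈ -2.1208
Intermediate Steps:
S = -34 (S = -58 + 24 = -34)
m(M) = 91 + M (m(M) = (M + 39) + 52 = (39 + M) + 52 = 91 + M)
E(215, 108)/m(S) + 34607/(-29057) = -53/(91 - 34) + 34607/(-29057) = -53/57 + 34607*(-1/29057) = -53*1/57 - 34607/29057 = -53/57 - 34607/29057 = -3512620/1656249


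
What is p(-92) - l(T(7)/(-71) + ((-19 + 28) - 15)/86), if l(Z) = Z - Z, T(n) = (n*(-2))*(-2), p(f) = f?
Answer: -92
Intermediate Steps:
T(n) = 4*n (T(n) = -2*n*(-2) = 4*n)
l(Z) = 0
p(-92) - l(T(7)/(-71) + ((-19 + 28) - 15)/86) = -92 - 1*0 = -92 + 0 = -92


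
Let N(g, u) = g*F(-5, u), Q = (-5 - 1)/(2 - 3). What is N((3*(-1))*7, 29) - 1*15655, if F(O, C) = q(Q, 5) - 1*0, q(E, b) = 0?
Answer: -15655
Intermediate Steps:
Q = 6 (Q = -6/(-1) = -6*(-1) = 6)
F(O, C) = 0 (F(O, C) = 0 - 1*0 = 0 + 0 = 0)
N(g, u) = 0 (N(g, u) = g*0 = 0)
N((3*(-1))*7, 29) - 1*15655 = 0 - 1*15655 = 0 - 15655 = -15655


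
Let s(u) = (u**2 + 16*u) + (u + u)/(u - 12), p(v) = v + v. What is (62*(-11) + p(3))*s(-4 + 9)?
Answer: -490100/7 ≈ -70014.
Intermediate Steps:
p(v) = 2*v
s(u) = u**2 + 16*u + 2*u/(-12 + u) (s(u) = (u**2 + 16*u) + (2*u)/(-12 + u) = (u**2 + 16*u) + 2*u/(-12 + u) = u**2 + 16*u + 2*u/(-12 + u))
(62*(-11) + p(3))*s(-4 + 9) = (62*(-11) + 2*3)*((-4 + 9)*(-190 + (-4 + 9)**2 + 4*(-4 + 9))/(-12 + (-4 + 9))) = (-682 + 6)*(5*(-190 + 5**2 + 4*5)/(-12 + 5)) = -3380*(-190 + 25 + 20)/(-7) = -3380*(-1)*(-145)/7 = -676*725/7 = -490100/7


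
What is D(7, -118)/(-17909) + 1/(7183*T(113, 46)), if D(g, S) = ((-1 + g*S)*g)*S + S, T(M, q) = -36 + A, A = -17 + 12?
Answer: -201140854861/5274254227 ≈ -38.136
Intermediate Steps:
A = -5
T(M, q) = -41 (T(M, q) = -36 - 5 = -41)
D(g, S) = S + S*g*(-1 + S*g) (D(g, S) = ((-1 + S*g)*g)*S + S = (g*(-1 + S*g))*S + S = S*g*(-1 + S*g) + S = S + S*g*(-1 + S*g))
D(7, -118)/(-17909) + 1/(7183*T(113, 46)) = -118*(1 - 1*7 - 118*7**2)/(-17909) + 1/(7183*(-41)) = -118*(1 - 7 - 118*49)*(-1/17909) + (1/7183)*(-1/41) = -118*(1 - 7 - 5782)*(-1/17909) - 1/294503 = -118*(-5788)*(-1/17909) - 1/294503 = 682984*(-1/17909) - 1/294503 = -682984/17909 - 1/294503 = -201140854861/5274254227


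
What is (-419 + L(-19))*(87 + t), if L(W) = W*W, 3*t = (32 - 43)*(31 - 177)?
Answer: -108286/3 ≈ -36095.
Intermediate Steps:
t = 1606/3 (t = ((32 - 43)*(31 - 177))/3 = (-11*(-146))/3 = (⅓)*1606 = 1606/3 ≈ 535.33)
L(W) = W²
(-419 + L(-19))*(87 + t) = (-419 + (-19)²)*(87 + 1606/3) = (-419 + 361)*(1867/3) = -58*1867/3 = -108286/3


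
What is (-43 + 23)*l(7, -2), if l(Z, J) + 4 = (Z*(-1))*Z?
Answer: 1060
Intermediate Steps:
l(Z, J) = -4 - Z² (l(Z, J) = -4 + (Z*(-1))*Z = -4 + (-Z)*Z = -4 - Z²)
(-43 + 23)*l(7, -2) = (-43 + 23)*(-4 - 1*7²) = -20*(-4 - 1*49) = -20*(-4 - 49) = -20*(-53) = 1060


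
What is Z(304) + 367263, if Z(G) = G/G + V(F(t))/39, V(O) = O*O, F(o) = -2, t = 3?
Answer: 14323300/39 ≈ 3.6726e+5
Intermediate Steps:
V(O) = O²
Z(G) = 43/39 (Z(G) = G/G + (-2)²/39 = 1 + 4*(1/39) = 1 + 4/39 = 43/39)
Z(304) + 367263 = 43/39 + 367263 = 14323300/39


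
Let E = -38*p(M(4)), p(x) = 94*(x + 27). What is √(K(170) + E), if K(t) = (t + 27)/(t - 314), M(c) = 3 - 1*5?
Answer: I*√12859397/12 ≈ 298.83*I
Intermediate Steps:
M(c) = -2 (M(c) = 3 - 5 = -2)
p(x) = 2538 + 94*x (p(x) = 94*(27 + x) = 2538 + 94*x)
K(t) = (27 + t)/(-314 + t)
E = -89300 (E = -38*(2538 + 94*(-2)) = -38*(2538 - 188) = -38*2350 = -89300)
√(K(170) + E) = √((27 + 170)/(-314 + 170) - 89300) = √(197/(-144) - 89300) = √(-1/144*197 - 89300) = √(-197/144 - 89300) = √(-12859397/144) = I*√12859397/12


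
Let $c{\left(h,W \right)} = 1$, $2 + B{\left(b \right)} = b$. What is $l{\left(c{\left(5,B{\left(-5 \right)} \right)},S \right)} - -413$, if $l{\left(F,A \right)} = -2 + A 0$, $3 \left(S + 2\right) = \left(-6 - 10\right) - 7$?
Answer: $411$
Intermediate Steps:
$B{\left(b \right)} = -2 + b$
$S = - \frac{29}{3}$ ($S = -2 + \frac{\left(-6 - 10\right) - 7}{3} = -2 + \frac{-16 - 7}{3} = -2 + \frac{1}{3} \left(-23\right) = -2 - \frac{23}{3} = - \frac{29}{3} \approx -9.6667$)
$l{\left(F,A \right)} = -2$ ($l{\left(F,A \right)} = -2 + 0 = -2$)
$l{\left(c{\left(5,B{\left(-5 \right)} \right)},S \right)} - -413 = -2 - -413 = -2 + 413 = 411$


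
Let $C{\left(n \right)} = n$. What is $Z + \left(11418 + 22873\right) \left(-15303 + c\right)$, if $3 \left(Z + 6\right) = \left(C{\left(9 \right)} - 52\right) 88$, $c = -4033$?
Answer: $- \frac{1989156130}{3} \approx -6.6305 \cdot 10^{8}$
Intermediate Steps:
$Z = - \frac{3802}{3}$ ($Z = -6 + \frac{\left(9 - 52\right) 88}{3} = -6 + \frac{\left(-43\right) 88}{3} = -6 + \frac{1}{3} \left(-3784\right) = -6 - \frac{3784}{3} = - \frac{3802}{3} \approx -1267.3$)
$Z + \left(11418 + 22873\right) \left(-15303 + c\right) = - \frac{3802}{3} + \left(11418 + 22873\right) \left(-15303 - 4033\right) = - \frac{3802}{3} + 34291 \left(-19336\right) = - \frac{3802}{3} - 663050776 = - \frac{1989156130}{3}$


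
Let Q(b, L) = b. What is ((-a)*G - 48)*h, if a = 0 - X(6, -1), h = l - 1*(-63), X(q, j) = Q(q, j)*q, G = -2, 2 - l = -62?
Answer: -15240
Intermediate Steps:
l = 64 (l = 2 - 1*(-62) = 2 + 62 = 64)
X(q, j) = q² (X(q, j) = q*q = q²)
h = 127 (h = 64 - 1*(-63) = 64 + 63 = 127)
a = -36 (a = 0 - 1*6² = 0 - 1*36 = 0 - 36 = -36)
((-a)*G - 48)*h = (-1*(-36)*(-2) - 48)*127 = (36*(-2) - 48)*127 = (-72 - 48)*127 = -120*127 = -15240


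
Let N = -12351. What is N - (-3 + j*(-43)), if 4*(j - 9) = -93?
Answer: -51843/4 ≈ -12961.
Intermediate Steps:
j = -57/4 (j = 9 + (¼)*(-93) = 9 - 93/4 = -57/4 ≈ -14.250)
N - (-3 + j*(-43)) = -12351 - (-3 - 57/4*(-43)) = -12351 - (-3 + 2451/4) = -12351 - 1*2439/4 = -12351 - 2439/4 = -51843/4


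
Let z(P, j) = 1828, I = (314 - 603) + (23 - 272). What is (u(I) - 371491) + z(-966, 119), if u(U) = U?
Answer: -370201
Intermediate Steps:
I = -538 (I = -289 - 249 = -538)
(u(I) - 371491) + z(-966, 119) = (-538 - 371491) + 1828 = -372029 + 1828 = -370201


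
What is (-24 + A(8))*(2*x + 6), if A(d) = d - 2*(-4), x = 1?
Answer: -64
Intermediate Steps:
A(d) = 8 + d (A(d) = d + 8 = 8 + d)
(-24 + A(8))*(2*x + 6) = (-24 + (8 + 8))*(2*1 + 6) = (-24 + 16)*(2 + 6) = -8*8 = -64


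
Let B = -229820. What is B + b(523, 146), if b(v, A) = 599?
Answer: -229221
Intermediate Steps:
B + b(523, 146) = -229820 + 599 = -229221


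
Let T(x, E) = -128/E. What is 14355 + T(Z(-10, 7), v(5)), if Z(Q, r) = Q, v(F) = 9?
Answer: 129067/9 ≈ 14341.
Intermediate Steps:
14355 + T(Z(-10, 7), v(5)) = 14355 - 128/9 = 129067/9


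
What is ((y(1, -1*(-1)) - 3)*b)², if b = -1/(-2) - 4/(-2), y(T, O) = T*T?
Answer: 25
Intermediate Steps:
y(T, O) = T²
b = 5/2 (b = -1*(-½) - 4*(-½) = ½ + 2 = 5/2 ≈ 2.5000)
((y(1, -1*(-1)) - 3)*b)² = ((1² - 3)*(5/2))² = ((1 - 3)*(5/2))² = (-2*5/2)² = (-5)² = 25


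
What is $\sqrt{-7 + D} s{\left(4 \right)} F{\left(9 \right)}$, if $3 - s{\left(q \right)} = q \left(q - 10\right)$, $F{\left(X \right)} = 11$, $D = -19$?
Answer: $297 i \sqrt{26} \approx 1514.4 i$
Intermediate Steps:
$s{\left(q \right)} = 3 - q \left(-10 + q\right)$ ($s{\left(q \right)} = 3 - q \left(q - 10\right) = 3 - q \left(-10 + q\right)$)
$\sqrt{-7 + D} s{\left(4 \right)} F{\left(9 \right)} = \sqrt{-7 - 19} \left(3 - 4^{2} + 10 \cdot 4\right) 11 = \sqrt{-26} \left(3 - 16 + 40\right) 11 = i \sqrt{26} \left(3 - 16 + 40\right) 11 = i \sqrt{26} \cdot 27 \cdot 11 = 27 i \sqrt{26} \cdot 11 = 297 i \sqrt{26}$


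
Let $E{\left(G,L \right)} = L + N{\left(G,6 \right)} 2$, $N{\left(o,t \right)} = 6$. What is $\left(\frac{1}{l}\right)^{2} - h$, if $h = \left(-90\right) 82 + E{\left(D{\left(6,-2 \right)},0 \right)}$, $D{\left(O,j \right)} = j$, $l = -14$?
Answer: $\frac{1444129}{196} \approx 7368.0$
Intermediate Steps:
$E{\left(G,L \right)} = 12 + L$ ($E{\left(G,L \right)} = L + 6 \cdot 2 = L + 12 = 12 + L$)
$h = -7368$ ($h = \left(-90\right) 82 + \left(12 + 0\right) = -7380 + 12 = -7368$)
$\left(\frac{1}{l}\right)^{2} - h = \left(\frac{1}{-14}\right)^{2} - -7368 = \left(- \frac{1}{14}\right)^{2} + 7368 = \frac{1}{196} + 7368 = \frac{1444129}{196}$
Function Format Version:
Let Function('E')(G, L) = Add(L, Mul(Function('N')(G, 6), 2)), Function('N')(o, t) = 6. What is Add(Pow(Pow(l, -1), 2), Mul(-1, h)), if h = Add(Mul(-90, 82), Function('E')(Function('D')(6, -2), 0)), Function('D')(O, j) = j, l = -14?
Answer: Rational(1444129, 196) ≈ 7368.0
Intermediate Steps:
Function('E')(G, L) = Add(12, L) (Function('E')(G, L) = Add(L, Mul(6, 2)) = Add(L, 12) = Add(12, L))
h = -7368 (h = Add(Mul(-90, 82), Add(12, 0)) = Add(-7380, 12) = -7368)
Add(Pow(Pow(l, -1), 2), Mul(-1, h)) = Add(Pow(Pow(-14, -1), 2), Mul(-1, -7368)) = Add(Pow(Rational(-1, 14), 2), 7368) = Add(Rational(1, 196), 7368) = Rational(1444129, 196)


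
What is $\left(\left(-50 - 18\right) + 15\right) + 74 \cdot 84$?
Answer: $6163$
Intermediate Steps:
$\left(\left(-50 - 18\right) + 15\right) + 74 \cdot 84 = \left(-68 + 15\right) + 6216 = -53 + 6216 = 6163$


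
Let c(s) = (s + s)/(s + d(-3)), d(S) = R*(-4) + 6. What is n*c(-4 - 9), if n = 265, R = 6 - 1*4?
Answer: 1378/3 ≈ 459.33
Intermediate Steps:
R = 2 (R = 6 - 4 = 2)
d(S) = -2 (d(S) = 2*(-4) + 6 = -8 + 6 = -2)
c(s) = 2*s/(-2 + s) (c(s) = (s + s)/(s - 2) = (2*s)/(-2 + s) = 2*s/(-2 + s))
n*c(-4 - 9) = 265*(2*(-4 - 9)/(-2 + (-4 - 9))) = 265*(2*(-13)/(-2 - 13)) = 265*(2*(-13)/(-15)) = 265*(2*(-13)*(-1/15)) = 265*(26/15) = 1378/3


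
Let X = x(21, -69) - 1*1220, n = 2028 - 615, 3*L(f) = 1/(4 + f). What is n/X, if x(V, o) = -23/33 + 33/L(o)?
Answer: -46629/252638 ≈ -0.18457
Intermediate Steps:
L(f) = 1/(3*(4 + f))
x(V, o) = 13045/33 + 99*o (x(V, o) = -23/33 + 33/((1/(3*(4 + o)))) = -23*1/33 + 33*(12 + 3*o) = -23/33 + (396 + 99*o) = 13045/33 + 99*o)
n = 1413
X = -252638/33 (X = (13045/33 + 99*(-69)) - 1*1220 = (13045/33 - 6831) - 1220 = -212378/33 - 1220 = -252638/33 ≈ -7655.7)
n/X = 1413/(-252638/33) = 1413*(-33/252638) = -46629/252638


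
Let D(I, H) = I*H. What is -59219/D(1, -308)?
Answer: 59219/308 ≈ 192.27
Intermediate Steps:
D(I, H) = H*I
-59219/D(1, -308) = -59219/((-308*1)) = -59219/(-308) = -59219*(-1/308) = 59219/308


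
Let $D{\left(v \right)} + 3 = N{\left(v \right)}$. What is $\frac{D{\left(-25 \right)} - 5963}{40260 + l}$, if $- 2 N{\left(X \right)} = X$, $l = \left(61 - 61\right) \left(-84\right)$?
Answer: $- \frac{3969}{26840} \approx -0.14788$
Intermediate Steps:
$l = 0$ ($l = 0 \left(-84\right) = 0$)
$N{\left(X \right)} = - \frac{X}{2}$
$D{\left(v \right)} = -3 - \frac{v}{2}$
$\frac{D{\left(-25 \right)} - 5963}{40260 + l} = \frac{\left(-3 - - \frac{25}{2}\right) - 5963}{40260 + 0} = \frac{\left(-3 + \frac{25}{2}\right) - 5963}{40260} = \left(\frac{19}{2} - 5963\right) \frac{1}{40260} = \left(- \frac{11907}{2}\right) \frac{1}{40260} = - \frac{3969}{26840}$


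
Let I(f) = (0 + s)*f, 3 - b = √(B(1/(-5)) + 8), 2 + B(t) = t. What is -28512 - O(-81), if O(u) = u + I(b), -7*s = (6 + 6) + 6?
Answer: -198963/7 - 18*√145/35 ≈ -28429.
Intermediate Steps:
B(t) = -2 + t
s = -18/7 (s = -((6 + 6) + 6)/7 = -(12 + 6)/7 = -⅐*18 = -18/7 ≈ -2.5714)
b = 3 - √145/5 (b = 3 - √((-2 + 1/(-5)) + 8) = 3 - √((-2 - ⅕) + 8) = 3 - √(-11/5 + 8) = 3 - √(29/5) = 3 - √145/5 ≈ 0.59168)
I(f) = -18*f/7 (I(f) = (0 - 18/7)*f = -18*f/7)
O(u) = -54/7 + u + 18*√145/35 (O(u) = u - 18*(3 - √145/5)/7 = u + (-54/7 + 18*√145/35) = -54/7 + u + 18*√145/35)
-28512 - O(-81) = -28512 - (-54/7 - 81 + 18*√145/35) = -28512 - (-621/7 + 18*√145/35) = -28512 + (621/7 - 18*√145/35) = -198963/7 - 18*√145/35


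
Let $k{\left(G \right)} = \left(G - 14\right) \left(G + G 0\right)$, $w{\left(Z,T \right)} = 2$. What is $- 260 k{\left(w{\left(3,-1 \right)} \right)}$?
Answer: $6240$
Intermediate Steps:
$k{\left(G \right)} = G \left(-14 + G\right)$ ($k{\left(G \right)} = \left(-14 + G\right) \left(G + 0\right) = \left(-14 + G\right) G = G \left(-14 + G\right)$)
$- 260 k{\left(w{\left(3,-1 \right)} \right)} = - 260 \cdot 2 \left(-14 + 2\right) = - 260 \cdot 2 \left(-12\right) = \left(-260\right) \left(-24\right) = 6240$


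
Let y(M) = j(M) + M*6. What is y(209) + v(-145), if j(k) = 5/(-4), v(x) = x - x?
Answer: 5011/4 ≈ 1252.8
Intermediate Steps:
v(x) = 0
j(k) = -5/4 (j(k) = 5*(-¼) = -5/4)
y(M) = -5/4 + 6*M (y(M) = -5/4 + M*6 = -5/4 + 6*M)
y(209) + v(-145) = (-5/4 + 6*209) + 0 = (-5/4 + 1254) + 0 = 5011/4 + 0 = 5011/4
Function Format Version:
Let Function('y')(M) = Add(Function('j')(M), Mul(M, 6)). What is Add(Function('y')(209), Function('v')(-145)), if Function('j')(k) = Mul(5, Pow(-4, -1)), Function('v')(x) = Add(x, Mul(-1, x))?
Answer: Rational(5011, 4) ≈ 1252.8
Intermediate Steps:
Function('v')(x) = 0
Function('j')(k) = Rational(-5, 4) (Function('j')(k) = Mul(5, Rational(-1, 4)) = Rational(-5, 4))
Function('y')(M) = Add(Rational(-5, 4), Mul(6, M)) (Function('y')(M) = Add(Rational(-5, 4), Mul(M, 6)) = Add(Rational(-5, 4), Mul(6, M)))
Add(Function('y')(209), Function('v')(-145)) = Add(Add(Rational(-5, 4), Mul(6, 209)), 0) = Add(Add(Rational(-5, 4), 1254), 0) = Add(Rational(5011, 4), 0) = Rational(5011, 4)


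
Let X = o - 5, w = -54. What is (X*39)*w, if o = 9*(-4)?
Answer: 86346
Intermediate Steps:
o = -36
X = -41 (X = -36 - 5 = -41)
(X*39)*w = -41*39*(-54) = -1599*(-54) = 86346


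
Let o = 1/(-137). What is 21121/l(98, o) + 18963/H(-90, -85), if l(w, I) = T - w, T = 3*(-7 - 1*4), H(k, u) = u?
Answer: -4279438/11135 ≈ -384.32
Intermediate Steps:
o = -1/137 ≈ -0.0072993
T = -33 (T = 3*(-7 - 4) = 3*(-11) = -33)
l(w, I) = -33 - w
21121/l(98, o) + 18963/H(-90, -85) = 21121/(-33 - 1*98) + 18963/(-85) = 21121/(-33 - 98) + 18963*(-1/85) = 21121/(-131) - 18963/85 = 21121*(-1/131) - 18963/85 = -21121/131 - 18963/85 = -4279438/11135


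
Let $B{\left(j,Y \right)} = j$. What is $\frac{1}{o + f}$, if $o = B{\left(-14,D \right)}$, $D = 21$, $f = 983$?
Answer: $\frac{1}{969} \approx 0.001032$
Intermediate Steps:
$o = -14$
$\frac{1}{o + f} = \frac{1}{-14 + 983} = \frac{1}{969}$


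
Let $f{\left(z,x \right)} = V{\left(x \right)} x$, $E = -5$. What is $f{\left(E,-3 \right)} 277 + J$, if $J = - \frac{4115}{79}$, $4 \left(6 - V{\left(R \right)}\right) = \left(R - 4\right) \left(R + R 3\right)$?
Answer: $\frac{980620}{79} \approx 12413.0$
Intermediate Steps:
$V{\left(R \right)} = 6 - R \left(-4 + R\right)$ ($V{\left(R \right)} = 6 - \frac{\left(R - 4\right) \left(R + R 3\right)}{4} = 6 - \frac{\left(-4 + R\right) \left(R + 3 R\right)}{4} = 6 - \frac{\left(-4 + R\right) 4 R}{4} = 6 - \frac{4 R \left(-4 + R\right)}{4} = 6 - R \left(-4 + R\right)$)
$J = - \frac{4115}{79}$ ($J = \left(-4115\right) \frac{1}{79} = - \frac{4115}{79} \approx -52.089$)
$f{\left(z,x \right)} = x \left(6 - x^{2} + 4 x\right)$ ($f{\left(z,x \right)} = \left(6 - x^{2} + 4 x\right) x = x \left(6 - x^{2} + 4 x\right)$)
$f{\left(E,-3 \right)} 277 + J = - 3 \left(6 - \left(-3\right)^{2} + 4 \left(-3\right)\right) 277 - \frac{4115}{79} = - 3 \left(6 - 9 - 12\right) 277 - \frac{4115}{79} = \left(-3\right) \left(-15\right) 277 - \frac{4115}{79} = 45 \cdot 277 - \frac{4115}{79} = 12465 - \frac{4115}{79} = \frac{980620}{79}$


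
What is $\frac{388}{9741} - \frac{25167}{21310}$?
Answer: $- \frac{236883467}{207580710} \approx -1.1412$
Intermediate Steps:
$\frac{388}{9741} - \frac{25167}{21310} = - \frac{236883467}{207580710}$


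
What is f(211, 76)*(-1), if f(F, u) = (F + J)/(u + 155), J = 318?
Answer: -529/231 ≈ -2.2900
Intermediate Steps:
f(F, u) = (318 + F)/(155 + u) (f(F, u) = (F + 318)/(u + 155) = (318 + F)/(155 + u))
f(211, 76)*(-1) = ((318 + 211)/(155 + 76))*(-1) = (529/231)*(-1) = -529/231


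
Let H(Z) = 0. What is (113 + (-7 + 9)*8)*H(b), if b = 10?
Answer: 0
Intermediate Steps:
(113 + (-7 + 9)*8)*H(b) = (113 + (-7 + 9)*8)*0 = (113 + 2*8)*0 = (113 + 16)*0 = 129*0 = 0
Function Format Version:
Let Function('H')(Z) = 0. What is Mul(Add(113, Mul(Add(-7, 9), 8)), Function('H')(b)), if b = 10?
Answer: 0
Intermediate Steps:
Mul(Add(113, Mul(Add(-7, 9), 8)), Function('H')(b)) = Mul(Add(113, Mul(Add(-7, 9), 8)), 0) = Mul(Add(113, Mul(2, 8)), 0) = Mul(Add(113, 16), 0) = Mul(129, 0) = 0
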